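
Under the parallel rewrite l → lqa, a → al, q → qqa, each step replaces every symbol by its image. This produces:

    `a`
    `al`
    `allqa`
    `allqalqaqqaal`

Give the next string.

φ(allqalqaqqaal) expands symbol-by-symbol to al lqa lqa qqa al lqa qqa al qqa qqa al al lqa; joining the 13 pieces gives the next term.

allqalqaqqaallqaqqaalqqaqqaalallqa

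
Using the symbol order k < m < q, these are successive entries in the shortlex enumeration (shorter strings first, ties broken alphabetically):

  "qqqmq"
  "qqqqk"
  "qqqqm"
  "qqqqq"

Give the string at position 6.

kkkkkm

Advancing 2 positions from qqqqq through qqqqq → kkkkkk reaches term 6.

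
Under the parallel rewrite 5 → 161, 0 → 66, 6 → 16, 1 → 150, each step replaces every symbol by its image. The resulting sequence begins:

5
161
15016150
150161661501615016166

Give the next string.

Rewriting the 21 symbols of 150161661501615016166 one by one yields 150 161 66 150 16 150 16 16 150 161 66 150 16 150 161 66 150 16 150 16 16; concatenated:

15016166150161501616150161661501615016166150161501616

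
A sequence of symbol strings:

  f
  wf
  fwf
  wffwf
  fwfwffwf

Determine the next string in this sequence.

wffwffwfwffwf

From term 3 onward, concatenate the second-to-last term with the last: f·wf = fwf, wf·fwf = wffwf, …
The next term joins wffwf and fwfwffwf.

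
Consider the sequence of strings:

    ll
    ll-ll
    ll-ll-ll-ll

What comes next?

Each string is two copies of the previous one joined by '-'.
So the next term is two copies of ll-ll-ll-ll with '-' between the halves.

ll-ll-ll-ll-ll-ll-ll-ll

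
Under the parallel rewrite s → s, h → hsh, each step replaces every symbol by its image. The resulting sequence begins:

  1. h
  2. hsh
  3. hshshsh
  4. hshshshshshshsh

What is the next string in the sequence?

Replace each of the 15 characters of hshshshshshshsh in place — hsh s hsh s hsh s hsh s hsh s hsh s hsh s hsh — and concatenate.

hshshshshshshshshshshshshshshsh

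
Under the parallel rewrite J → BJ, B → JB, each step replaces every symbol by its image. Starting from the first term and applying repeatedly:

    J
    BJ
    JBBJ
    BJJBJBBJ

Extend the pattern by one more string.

Rewriting each symbol of BJJBJBBJ: B→JB, J→BJ, J→BJ, B→JB, J→BJ, B→JB, B→JB, J→BJ, which concatenates to JB BJ BJ JB BJ JB JB BJ.

JBBJBJJBBJJBJBBJ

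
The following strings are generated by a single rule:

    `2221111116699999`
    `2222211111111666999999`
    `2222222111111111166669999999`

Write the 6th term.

2222222222222111111111111111166666669999999999

Term n consists of 2n-1 2's, followed by 2n+2 1's, followed by n 6's, followed by n+3 9's, where the shown terms are n = 2, 3, 4.
Setting n = 7 gives 13, 16, 7, 10 characters in each block.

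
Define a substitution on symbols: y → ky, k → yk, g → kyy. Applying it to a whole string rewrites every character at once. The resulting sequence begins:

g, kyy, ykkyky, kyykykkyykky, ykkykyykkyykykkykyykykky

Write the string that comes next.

Rewriting the 24 symbols of ykkykyykkyykykkykyykykky one by one yields ky yk yk ky yk ky ky yk yk ky ky yk ky yk yk ky yk ky ky yk ky yk yk ky; concatenated:

kyykykkyykkykyykykkykyykkyykykkyykkykyykkyykykky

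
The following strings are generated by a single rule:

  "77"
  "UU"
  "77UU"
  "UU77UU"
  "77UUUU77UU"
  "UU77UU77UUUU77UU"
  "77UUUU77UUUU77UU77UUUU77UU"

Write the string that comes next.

This is a Fibonacci-style word recurrence s(k) = s(k−2)·s(k−1): e.g. 77·UU = 77UU.
So term 8 is UU77UU77UUUU77UU·77UUUU77UUUU77UU77UUUU77UU.

UU77UU77UUUU77UU77UUUU77UUUU77UU77UUUU77UU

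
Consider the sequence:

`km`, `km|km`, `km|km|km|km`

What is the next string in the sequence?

km|km|km|km|km|km|km|km

Each string is two copies of the previous one joined by '|'.
So the next term is two copies of km|km|km|km with '|' between the halves.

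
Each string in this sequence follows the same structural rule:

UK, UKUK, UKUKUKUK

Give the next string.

UKUKUKUKUKUKUKUK

Each string is two copies of the previous one concatenated.
So the next term is two copies of UKUKUKUK.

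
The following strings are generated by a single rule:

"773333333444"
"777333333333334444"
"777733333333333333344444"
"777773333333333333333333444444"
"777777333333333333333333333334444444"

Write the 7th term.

Each string has the form 7^{n} 3^{4n-1} 4^{n+1}, where the shown terms are n = 2, 3, 4, 5, 6.
For term 7, n = 8, so the run lengths are 8, 31, 9.

777777773333333333333333333333333333333444444444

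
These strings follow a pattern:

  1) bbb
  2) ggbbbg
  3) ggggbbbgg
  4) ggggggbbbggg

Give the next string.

Each term wraps the previous one in gg on the left and g on the right.
Applying this once more to ggggggbbbggg:

ggggggggbbbgggg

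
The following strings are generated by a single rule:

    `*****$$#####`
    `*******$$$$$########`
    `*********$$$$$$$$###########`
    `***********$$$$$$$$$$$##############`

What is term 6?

The n-th term is 2n+3 *'s then 3n-1 $'s then 3n+2 #'s (n = 1, 2, …).
For term 6, n = 6, so the run lengths are 15, 17, 20.

***************$$$$$$$$$$$$$$$$$####################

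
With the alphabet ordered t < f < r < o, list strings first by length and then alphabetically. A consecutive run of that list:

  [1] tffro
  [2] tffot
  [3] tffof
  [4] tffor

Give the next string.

The successor of tffor increments the rightmost position that isn't already o and resets every position after it to t.

tffoo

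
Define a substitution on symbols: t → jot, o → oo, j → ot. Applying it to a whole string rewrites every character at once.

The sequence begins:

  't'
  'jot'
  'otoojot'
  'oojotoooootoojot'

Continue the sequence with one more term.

oooootoojotoooooooooojotoooootoojot

φ(oojotoooootoojot) expands symbol-by-symbol to oo oo ot oo jot oo oo oo oo oo jot oo oo ot oo jot; joining the 16 pieces gives the next term.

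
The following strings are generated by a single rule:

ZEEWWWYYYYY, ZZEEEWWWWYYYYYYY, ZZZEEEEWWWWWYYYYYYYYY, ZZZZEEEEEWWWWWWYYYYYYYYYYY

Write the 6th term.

ZZZZZZEEEEEEEWWWWWWWWYYYYYYYYYYYYYYY

Term n consists of n-1 Z's, followed by n E's, followed by n+1 W's, followed by 2n+1 Y's, where the shown terms are n = 2, 3, 4, 5.
For term 6, n = 7, so the run lengths are 6, 7, 8, 15.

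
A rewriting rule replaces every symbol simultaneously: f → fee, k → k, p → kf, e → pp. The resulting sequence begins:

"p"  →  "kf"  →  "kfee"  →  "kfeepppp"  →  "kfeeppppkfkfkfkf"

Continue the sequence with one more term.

kfeeppppkfkfkfkfkfeekfeekfeekfee

Replace each of the 16 characters of kfeeppppkfkfkfkf in place — k fee pp pp kf kf kf kf k fee k fee k fee k fee — and concatenate.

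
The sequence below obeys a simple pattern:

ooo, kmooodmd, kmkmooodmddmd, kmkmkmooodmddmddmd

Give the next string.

kmkmkmkmooodmddmddmddmd

Each term wraps the previous one in km on the left and dmd on the right.
One more step from kmkmkmooodmddmddmd gives the answer.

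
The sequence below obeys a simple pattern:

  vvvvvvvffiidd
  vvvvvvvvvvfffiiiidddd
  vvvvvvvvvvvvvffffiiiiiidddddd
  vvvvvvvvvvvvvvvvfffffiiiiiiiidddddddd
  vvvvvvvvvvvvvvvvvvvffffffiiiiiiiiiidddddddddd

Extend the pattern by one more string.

vvvvvvvvvvvvvvvvvvvvvvfffffffiiiiiiiiiiiidddddddddddd

Term n consists of 3n+1 v's, followed by n f's, followed by 2n-2 i's, followed by 2n-2 d's, where the shown terms are n = 2, 3, 4, 5, 6.
For the next term, n = 7, so the run lengths are 22, 7, 12, 12.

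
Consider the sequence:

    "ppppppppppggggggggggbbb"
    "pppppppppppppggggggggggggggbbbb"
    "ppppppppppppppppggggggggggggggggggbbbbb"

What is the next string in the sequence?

pppppppppppppppppppggggggggggggggggggggggbbbbbb

Reading off run lengths: p runs 10, 13, 16; g runs 10, 14, 18; b runs 3, 4, 5 — each is linear in n, where the shown terms are n = 3, 4, 5.
Setting n = 6 gives 19, 22, 6 characters in each block.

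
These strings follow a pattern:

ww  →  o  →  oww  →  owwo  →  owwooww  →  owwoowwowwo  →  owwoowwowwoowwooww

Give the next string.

owwoowwowwoowwoowwowwoowwowwo

From term 3 onward, concatenate the last term with the second-to-last: o·ww = oww, oww·o = owwo, …
Continuing: owwoowwowwoowwooww · owwoowwowwo gives term 8.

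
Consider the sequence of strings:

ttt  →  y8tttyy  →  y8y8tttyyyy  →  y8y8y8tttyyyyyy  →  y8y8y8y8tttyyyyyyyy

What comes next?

Each term wraps the previous one in y8 on the left and yy on the right.
One more step from y8y8y8y8tttyyyyyyyy gives the answer.

y8y8y8y8y8tttyyyyyyyyyy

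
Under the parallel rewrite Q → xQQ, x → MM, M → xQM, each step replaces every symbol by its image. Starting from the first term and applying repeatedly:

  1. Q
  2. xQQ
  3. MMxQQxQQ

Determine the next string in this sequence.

xQMxQMMMxQQxQQMMxQQxQQ

Expanding MMxQQxQQ: M→xQM, M→xQM, x→MM, Q→xQQ, Q→xQQ, x→MM, Q→xQQ, Q→xQQ. Concatenated: xQM xQM MM xQQ xQQ MM xQQ xQQ.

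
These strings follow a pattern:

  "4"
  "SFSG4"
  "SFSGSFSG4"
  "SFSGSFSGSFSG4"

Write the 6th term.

SFSGSFSGSFSGSFSGSFSG4

The strings grow by a fixed prefix SFSG each time.
From SFSGSFSGSFSG4, 2 further steps: SFSGSFSGSFSG4 → SFSGSFSGSFSGSFSG4 → (answer).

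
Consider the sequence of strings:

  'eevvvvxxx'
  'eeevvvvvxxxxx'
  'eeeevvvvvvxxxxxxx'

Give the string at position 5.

eeeeeevvvvvvvvxxxxxxxxxxx

Term n consists of n e's, followed by n+2 v's, followed by 2n-1 x's, where the shown terms are n = 2, 3, 4.
Setting n = 6 gives 6, 8, 11 characters in each block.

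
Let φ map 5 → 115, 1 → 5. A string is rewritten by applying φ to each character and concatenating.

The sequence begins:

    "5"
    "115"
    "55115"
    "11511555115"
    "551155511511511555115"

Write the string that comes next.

Rewriting the 21 symbols of 551155511511511555115 one by one yields 115 115 5 5 115 115 115 5 5 115 5 5 115 5 5 115 115 115 5 5 115; concatenated:

1151155511511511555115551155511511511555115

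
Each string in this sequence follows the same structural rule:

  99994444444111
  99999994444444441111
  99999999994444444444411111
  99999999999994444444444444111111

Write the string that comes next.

Each string has the form 9^{3n-2} 4^{2n+3} 1^{n+1}, where the shown terms are n = 2, 3, 4, 5.
Setting n = 6 gives 16, 15, 7 characters in each block.

99999999999999994444444444444441111111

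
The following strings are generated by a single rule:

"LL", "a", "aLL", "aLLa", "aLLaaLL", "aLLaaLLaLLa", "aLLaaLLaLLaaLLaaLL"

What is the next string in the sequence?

From term 3 onward, concatenate the last term with the second-to-last: a·LL = aLL, aLL·a = aLLa, …
So term 8 is aLLaaLLaLLaaLLaaLL·aLLaaLLaLLa.

aLLaaLLaLLaaLLaaLLaLLaaLLaLLa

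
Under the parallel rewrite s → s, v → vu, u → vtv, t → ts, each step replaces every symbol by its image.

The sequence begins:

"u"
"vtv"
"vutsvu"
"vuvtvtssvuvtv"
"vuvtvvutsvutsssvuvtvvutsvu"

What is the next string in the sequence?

vuvtvvutsvuvuvtvtssvuvtvtssssvuvtvvutsvuvuvtvtssvuvtv

Replace each of the 26 characters of vuvtvvutsvutsssvuvtvvutsvu in place — vu vtv vu ts vu vu vtv ts s vu vtv ts s s s vu vtv vu ts vu vu vtv ts s vu vtv — and concatenate.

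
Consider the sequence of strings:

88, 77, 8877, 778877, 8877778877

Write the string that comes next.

7788778877778877

Each term (from the third on) is the two preceding terms concatenated in order: term 3 = 88·77 = 8877.
Continuing: 778877 · 8877778877 gives term 6.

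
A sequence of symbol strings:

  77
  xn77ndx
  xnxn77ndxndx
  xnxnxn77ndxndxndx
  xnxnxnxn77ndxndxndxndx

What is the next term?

xnxnxnxnxn77ndxndxndxndxndx

Every step adds xn to the front and ndx to the end of the previous string.
So the next term is xn·xnxnxnxn77ndxndxndxndx·ndx.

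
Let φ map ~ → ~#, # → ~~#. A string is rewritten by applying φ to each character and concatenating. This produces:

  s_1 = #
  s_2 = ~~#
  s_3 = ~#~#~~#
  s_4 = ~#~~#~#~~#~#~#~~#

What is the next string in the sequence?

Rewriting the 17 symbols of ~#~~#~#~~#~#~#~~# one by one yields ~# ~~# ~# ~# ~~# ~# ~~# ~# ~# ~~# ~# ~~# ~# ~~# ~# ~# ~~#; concatenated:

~#~~#~#~#~~#~#~~#~#~#~~#~#~~#~#~~#~#~#~~#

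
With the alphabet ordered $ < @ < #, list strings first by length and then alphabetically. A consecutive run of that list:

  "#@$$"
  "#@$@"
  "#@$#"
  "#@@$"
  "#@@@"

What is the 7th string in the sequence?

Stepping forward 2 times from #@@@: #@@@ → #@@#, then the target.

#@#$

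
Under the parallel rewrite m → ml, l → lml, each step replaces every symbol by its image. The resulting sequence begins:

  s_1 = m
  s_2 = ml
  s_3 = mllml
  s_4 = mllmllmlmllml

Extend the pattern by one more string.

Replace each of the 13 characters of mllmllmlmllml in place — ml lml lml ml lml lml ml lml ml lml lml ml lml — and concatenate.

mllmllmlmllmllmlmllmlmllmllmlmllml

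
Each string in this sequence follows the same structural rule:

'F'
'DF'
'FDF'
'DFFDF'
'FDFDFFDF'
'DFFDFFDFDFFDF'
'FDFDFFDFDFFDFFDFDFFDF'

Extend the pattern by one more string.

Each term (from the third on) is the two preceding terms concatenated in order: term 3 = F·DF = FDF.
So term 8 is DFFDFFDFDFFDF·FDFDFFDFDFFDFFDFDFFDF.

DFFDFFDFDFFDFFDFDFFDFDFFDFFDFDFFDF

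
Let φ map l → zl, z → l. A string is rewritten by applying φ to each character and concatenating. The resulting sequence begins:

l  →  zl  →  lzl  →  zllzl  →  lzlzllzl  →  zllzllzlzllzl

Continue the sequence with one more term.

Replace each of the 13 characters of zllzllzlzllzl in place — l zl zl l zl zl l zl l zl zl l zl — and concatenate.

lzlzllzlzllzllzlzllzl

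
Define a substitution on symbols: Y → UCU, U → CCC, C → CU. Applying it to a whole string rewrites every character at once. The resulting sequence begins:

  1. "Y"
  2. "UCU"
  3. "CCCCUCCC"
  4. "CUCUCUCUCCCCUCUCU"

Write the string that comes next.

Replace each of the 17 characters of CUCUCUCUCCCCUCUCU in place — CU CCC CU CCC CU CCC CU CCC CU CU CU CU CCC CU CCC CU CCC — and concatenate.

CUCCCCUCCCCUCCCCUCCCCUCUCUCUCCCCUCCCCUCCC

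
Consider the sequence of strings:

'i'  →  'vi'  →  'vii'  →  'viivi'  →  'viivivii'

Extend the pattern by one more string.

From term 3 onward, concatenate the last term with the second-to-last: vi·i = vii, vii·vi = viivi, …
So term 6 is viivivii·viivi.

viiviviiviivi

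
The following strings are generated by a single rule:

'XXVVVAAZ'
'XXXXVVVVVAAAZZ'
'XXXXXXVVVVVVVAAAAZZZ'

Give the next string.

XXXXXXXXVVVVVVVVVAAAAAZZZZ

Each string has the form X^{2n} V^{2n+1} A^{n+1} Z^{n} (n = 1, 2, …).
At n = 4 the blocks have lengths 8, 9, 5, 4.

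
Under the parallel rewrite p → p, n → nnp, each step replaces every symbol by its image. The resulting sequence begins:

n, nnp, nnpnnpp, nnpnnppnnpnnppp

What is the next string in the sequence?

Applying the rule to each of the 15 symbols of nnpnnppnnpnnppp gives the pieces nnp nnp p nnp nnp p p nnp nnp p nnp nnp p p p, which concatenate to the answer.

nnpnnppnnpnnpppnnpnnppnnpnnpppp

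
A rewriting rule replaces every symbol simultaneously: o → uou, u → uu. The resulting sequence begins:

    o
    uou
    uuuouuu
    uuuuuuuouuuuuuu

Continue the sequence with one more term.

Replace each of the 15 characters of uuuuuuuouuuuuuu in place — uu uu uu uu uu uu uu uou uu uu uu uu uu uu uu — and concatenate.

uuuuuuuuuuuuuuuouuuuuuuuuuuuuuu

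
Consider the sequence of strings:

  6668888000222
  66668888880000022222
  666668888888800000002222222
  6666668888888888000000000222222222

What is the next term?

The n-th term is n+2 6's then 2n+2 8's then 2n+1 0's then 2n+1 2's (n = 1, 2, …).
For the next term, n = 5, so the run lengths are 7, 12, 11, 11.

66666668888888888880000000000022222222222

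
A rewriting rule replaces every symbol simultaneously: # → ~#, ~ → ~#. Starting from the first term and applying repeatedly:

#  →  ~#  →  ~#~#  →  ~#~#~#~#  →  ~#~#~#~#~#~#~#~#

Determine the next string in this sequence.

φ(~#~#~#~#~#~#~#~#) expands symbol-by-symbol to ~# ~# ~# ~# ~# ~# ~# ~# ~# ~# ~# ~# ~# ~# ~# ~#; joining the 16 pieces gives the next term.

~#~#~#~#~#~#~#~#~#~#~#~#~#~#~#~#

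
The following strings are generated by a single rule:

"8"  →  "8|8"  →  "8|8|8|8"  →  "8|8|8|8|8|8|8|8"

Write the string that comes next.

8|8|8|8|8|8|8|8|8|8|8|8|8|8|8|8

Each string is two copies of the previous one joined by '|'.
One more doubling of 8|8|8|8|8|8|8|8 gives the answer.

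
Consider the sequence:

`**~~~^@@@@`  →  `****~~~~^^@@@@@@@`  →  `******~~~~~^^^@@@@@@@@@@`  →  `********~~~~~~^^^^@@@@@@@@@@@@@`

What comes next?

Each string has the form *^{2n} ~^{n+2} ^^{n} @^{3n+1} (n = 1, 2, …).
At n = 5 the blocks have lengths 10, 7, 5, 16.

**********~~~~~~~^^^^^@@@@@@@@@@@@@@@@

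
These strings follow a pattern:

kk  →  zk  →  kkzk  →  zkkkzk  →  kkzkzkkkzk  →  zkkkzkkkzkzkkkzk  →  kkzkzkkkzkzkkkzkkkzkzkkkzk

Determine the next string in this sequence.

zkkkzkkkzkzkkkzkkkzkzkkkzkzkkkzkkkzkzkkkzk

Each term (from the third on) is the two preceding terms concatenated in order: term 3 = kk·zk = kkzk.
Continuing: zkkkzkkkzkzkkkzk · kkzkzkkkzkzkkkzkkkzkzkkkzk gives term 8.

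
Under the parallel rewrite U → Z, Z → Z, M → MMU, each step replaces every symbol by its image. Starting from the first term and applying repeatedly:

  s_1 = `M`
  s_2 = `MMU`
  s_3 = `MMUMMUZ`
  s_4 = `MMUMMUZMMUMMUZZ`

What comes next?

MMUMMUZMMUMMUZZMMUMMUZMMUMMUZZZ

Applying the rule to each of the 15 symbols of MMUMMUZMMUMMUZZ gives the pieces MMU MMU Z MMU MMU Z Z MMU MMU Z MMU MMU Z Z Z, which concatenate to the answer.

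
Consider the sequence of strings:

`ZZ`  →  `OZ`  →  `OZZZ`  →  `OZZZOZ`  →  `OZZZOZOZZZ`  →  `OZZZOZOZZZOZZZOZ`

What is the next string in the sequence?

From term 3 onward, concatenate the last term with the second-to-last: OZ·ZZ = OZZZ, OZZZ·OZ = OZZZOZ, …
So term 7 is OZZZOZOZZZOZZZOZ·OZZZOZOZZZ.

OZZZOZOZZZOZZZOZOZZZOZOZZZ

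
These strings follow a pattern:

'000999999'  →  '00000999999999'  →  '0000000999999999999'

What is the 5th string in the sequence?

00000000000999999999999999999

Reading off run lengths: 0 runs 3, 5, 7; 9 runs 6, 9, 12 — each is linear in n, where the shown terms are n = 2, 3, 4.
For term 5, n = 6, so the run lengths are 11, 18.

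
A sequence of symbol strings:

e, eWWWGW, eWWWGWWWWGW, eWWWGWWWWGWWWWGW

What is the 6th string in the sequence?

The strings grow by a fixed suffix WWWGW each time.
From eWWWGWWWWGWWWWGW, 2 further steps: eWWWGWWWWGWWWWGW → eWWWGWWWWGWWWWGWWWWGW → (answer).

eWWWGWWWWGWWWWGWWWWGWWWWGW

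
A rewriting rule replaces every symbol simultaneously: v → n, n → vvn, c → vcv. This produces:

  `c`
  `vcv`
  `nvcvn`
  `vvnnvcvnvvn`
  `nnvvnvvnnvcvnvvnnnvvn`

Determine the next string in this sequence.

vvnvvnnnvvnnnvvnvvnnvcvnvvnnnvvnvvnvvnnnvvn

Applying the rule to each of the 21 symbols of nnvvnvvnnvcvnvvnnnvvn gives the pieces vvn vvn n n vvn n n vvn vvn n vcv n vvn n n vvn vvn vvn n n vvn, which concatenate to the answer.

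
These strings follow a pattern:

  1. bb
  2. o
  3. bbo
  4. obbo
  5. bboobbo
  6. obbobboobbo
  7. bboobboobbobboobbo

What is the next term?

obbobboobbobboobboobbobboobbo

This is a Fibonacci-style word recurrence s(k) = s(k−2)·s(k−1): e.g. bb·o = bbo.
So term 8 is obbobboobbo·bboobboobbobboobbo.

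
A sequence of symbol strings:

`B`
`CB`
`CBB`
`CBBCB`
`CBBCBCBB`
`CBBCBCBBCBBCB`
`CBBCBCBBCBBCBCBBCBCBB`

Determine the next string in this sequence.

CBBCBCBBCBBCBCBBCBCBBCBBCBCBBCBBCB

This is a Fibonacci-style word recurrence s(k) = s(k−1)·s(k−2): e.g. CB·B = CBB.
So term 8 is CBBCBCBBCBBCBCBBCBCBB·CBBCBCBBCBBCB.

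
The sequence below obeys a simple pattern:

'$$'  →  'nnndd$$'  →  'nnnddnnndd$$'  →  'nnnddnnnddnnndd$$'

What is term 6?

Every step adds nnndd at the front: s(k+1) = nnndd·s(k).
From nnnddnnnddnnndd$$, 2 further steps: nnnddnnnddnnndd$$ → nnnddnnnddnnnddnnndd$$ → (answer).

nnnddnnnddnnnddnnnddnnndd$$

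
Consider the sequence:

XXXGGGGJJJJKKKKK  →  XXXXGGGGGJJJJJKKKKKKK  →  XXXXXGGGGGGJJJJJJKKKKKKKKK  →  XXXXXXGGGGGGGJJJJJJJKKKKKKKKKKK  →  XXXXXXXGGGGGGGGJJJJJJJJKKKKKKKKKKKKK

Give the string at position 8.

Each string has the form X^{n+1} G^{n+2} J^{n+2} K^{2n+1}, where the shown terms are n = 2, 3, 4, 5, 6.
Setting n = 9 gives 10, 11, 11, 19 characters in each block.

XXXXXXXXXXGGGGGGGGGGGJJJJJJJJJJJKKKKKKKKKKKKKKKKKKK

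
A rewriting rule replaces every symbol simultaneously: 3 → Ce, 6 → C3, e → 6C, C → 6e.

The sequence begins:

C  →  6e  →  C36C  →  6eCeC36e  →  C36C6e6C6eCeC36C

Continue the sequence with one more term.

Rewriting the 16 symbols of C36C6e6C6eCeC36C one by one yields 6e Ce C3 6e C3 6C C3 6e C3 6C 6e 6C 6e Ce C3 6e; concatenated:

6eCeC36eC36CC36eC36C6e6C6eCeC36e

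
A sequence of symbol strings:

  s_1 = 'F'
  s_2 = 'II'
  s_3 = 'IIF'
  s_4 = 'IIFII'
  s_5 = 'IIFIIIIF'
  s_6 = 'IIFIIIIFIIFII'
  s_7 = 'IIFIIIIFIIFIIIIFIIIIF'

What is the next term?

Each term (from the third on) is the previous term followed by the one before it: term 3 = II·F = IIF.
The next term joins IIFIIIIFIIFIIIIFIIIIF and IIFIIIIFIIFII.

IIFIIIIFIIFIIIIFIIIIFIIFIIIIFIIFII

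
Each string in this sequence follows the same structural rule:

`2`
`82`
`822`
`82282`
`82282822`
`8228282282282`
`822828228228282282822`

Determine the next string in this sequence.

8228282282282822828228228282282282

From term 3 onward, concatenate the last term with the second-to-last: 82·2 = 822, 822·82 = 82282, …
So term 8 is 822828228228282282822·8228282282282.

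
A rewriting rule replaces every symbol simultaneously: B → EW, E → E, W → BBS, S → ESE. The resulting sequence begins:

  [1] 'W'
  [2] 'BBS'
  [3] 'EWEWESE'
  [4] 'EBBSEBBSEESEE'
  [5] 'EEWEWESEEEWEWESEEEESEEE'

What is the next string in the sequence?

Rewriting the 23 symbols of EEWEWESEEEWEWESEEEESEEE one by one yields E E BBS E BBS E ESE E E E BBS E BBS E ESE E E E E ESE E E E; concatenated:

EEBBSEBBSEESEEEEBBSEBBSEESEEEEEESEEEE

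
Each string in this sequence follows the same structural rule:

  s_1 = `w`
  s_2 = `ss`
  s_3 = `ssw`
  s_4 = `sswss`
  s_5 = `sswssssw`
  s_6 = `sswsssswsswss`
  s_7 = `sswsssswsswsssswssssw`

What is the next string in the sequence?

sswsssswsswsssswsssswsswsssswsswss

This is a Fibonacci-style word recurrence s(k) = s(k−1)·s(k−2): e.g. ss·w = ssw.
So term 8 is sswsssswsswsssswssssw·sswsssswsswss.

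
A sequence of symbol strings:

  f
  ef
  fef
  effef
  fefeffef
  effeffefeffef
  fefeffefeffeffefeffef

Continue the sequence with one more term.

effeffefeffeffefeffefeffeffefeffef

This is a Fibonacci-style word recurrence s(k) = s(k−2)·s(k−1): e.g. f·ef = fef.
So term 8 is effeffefeffef·fefeffefeffeffefeffef.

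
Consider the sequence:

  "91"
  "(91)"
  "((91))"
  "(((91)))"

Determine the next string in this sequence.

((((91))))

Every step adds ( to the front and ) to the end of the previous string.
So the next term is (·(((91)))·).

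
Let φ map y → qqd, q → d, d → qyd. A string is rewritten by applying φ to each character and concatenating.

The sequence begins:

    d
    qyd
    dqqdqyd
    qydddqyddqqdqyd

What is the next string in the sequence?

Applying the rule to each of the 15 symbols of qydddqyddqqdqyd gives the pieces d qqd qyd qyd qyd d qqd qyd qyd d d qyd d qqd qyd, which concatenate to the answer.

dqqdqydqydqyddqqdqydqydddqyddqqdqyd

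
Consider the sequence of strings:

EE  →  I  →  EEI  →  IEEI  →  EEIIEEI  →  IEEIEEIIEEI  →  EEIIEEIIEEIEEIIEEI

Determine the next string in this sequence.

IEEIEEIIEEIEEIIEEIIEEIEEIIEEI

From term 3 onward, concatenate the second-to-last term with the last: EE·I = EEI, I·EEI = IEEI, …
So term 8 is IEEIEEIIEEI·EEIIEEIIEEIEEIIEEI.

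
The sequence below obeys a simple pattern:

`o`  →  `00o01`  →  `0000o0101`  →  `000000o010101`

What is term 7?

Each term wraps the previous one in 00 on the left and 01 on the right.
From 000000o010101, 3 further steps: 000000o010101 → 00000000o01010101 → 0000000000o0101010101 → (answer).

000000000000o010101010101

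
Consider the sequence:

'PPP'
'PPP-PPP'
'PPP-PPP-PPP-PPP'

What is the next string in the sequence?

s(k+1) = s(k)·-·s(k) — each term doubles the last with '-' between the halves.
Doubling PPP-PPP-PPP-PPP with '-' between the halves:

PPP-PPP-PPP-PPP-PPP-PPP-PPP-PPP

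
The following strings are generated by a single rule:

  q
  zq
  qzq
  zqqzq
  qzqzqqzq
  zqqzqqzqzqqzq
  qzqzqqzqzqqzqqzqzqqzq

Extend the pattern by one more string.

This is a Fibonacci-style word recurrence s(k) = s(k−2)·s(k−1): e.g. q·zq = qzq.
Continuing: zqqzqqzqzqqzq · qzqzqqzqzqqzqqzqzqqzq gives term 8.

zqqzqqzqzqqzqqzqzqqzqzqqzqqzqzqqzq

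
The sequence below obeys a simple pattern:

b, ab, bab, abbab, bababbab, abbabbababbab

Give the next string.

From term 3 onward, concatenate the second-to-last term with the last: b·ab = bab, ab·bab = abbab, …
Continuing: bababbab · abbabbababbab gives term 7.

bababbababbabbababbab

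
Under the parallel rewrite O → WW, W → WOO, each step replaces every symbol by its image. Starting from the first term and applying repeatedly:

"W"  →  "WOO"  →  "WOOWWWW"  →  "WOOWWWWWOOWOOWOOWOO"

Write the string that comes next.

WOOWWWWWOOWOOWOOWOOWOOWWWWWOOWWWWWOOWWWWWOOWWWW

φ(WOOWWWWWOOWOOWOOWOO) expands symbol-by-symbol to WOO WW WW WOO WOO WOO WOO WOO WW WW WOO WW WW WOO WW WW WOO WW WW; joining the 19 pieces gives the next term.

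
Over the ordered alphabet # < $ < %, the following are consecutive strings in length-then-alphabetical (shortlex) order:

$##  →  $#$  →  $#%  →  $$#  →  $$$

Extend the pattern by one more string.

Treat $$$ as a base-3 numeral over the given alphabet and add one, carrying through any trailing %'s.

$$%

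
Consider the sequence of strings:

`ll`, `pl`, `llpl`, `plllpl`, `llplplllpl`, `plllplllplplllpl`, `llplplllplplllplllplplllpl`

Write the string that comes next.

plllplllplplllplllplplllplplllplllplplllpl

This is a Fibonacci-style word recurrence s(k) = s(k−2)·s(k−1): e.g. ll·pl = llpl.
The next term joins plllplllplplllpl and llplplllplplllplllplplllpl.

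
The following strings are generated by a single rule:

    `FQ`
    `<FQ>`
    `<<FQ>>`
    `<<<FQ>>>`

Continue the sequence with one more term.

Each term wraps the previous one in < on the left and > on the right.
One more step from <<<FQ>>> gives the answer.

<<<<FQ>>>>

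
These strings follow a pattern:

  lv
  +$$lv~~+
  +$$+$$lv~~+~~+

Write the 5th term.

+$$+$$+$$+$$lv~~+~~+~~+~~+

Each term wraps the previous one in +$$ on the left and ~~+ on the right.
From +$$+$$lv~~+~~+, 2 further steps: +$$+$$lv~~+~~+ → +$$+$$+$$lv~~+~~+~~+ → (answer).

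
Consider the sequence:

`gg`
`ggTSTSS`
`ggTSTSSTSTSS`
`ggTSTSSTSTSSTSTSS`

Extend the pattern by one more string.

The strings grow by a fixed suffix TSTSS each time.
One more step from ggTSTSSTSTSSTSTSS gives the answer.

ggTSTSSTSTSSTSTSSTSTSS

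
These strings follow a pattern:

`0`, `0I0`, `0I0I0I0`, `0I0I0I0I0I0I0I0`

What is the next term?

0I0I0I0I0I0I0I0I0I0I0I0I0I0I0I0

Every step duplicates the string with 'I' between the halves.
So the next term is two copies of 0I0I0I0I0I0I0I0 with 'I' between the halves.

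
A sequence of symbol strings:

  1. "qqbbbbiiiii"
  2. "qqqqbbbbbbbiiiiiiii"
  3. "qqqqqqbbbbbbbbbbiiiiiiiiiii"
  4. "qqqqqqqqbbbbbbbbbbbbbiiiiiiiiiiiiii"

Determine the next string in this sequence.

qqqqqqqqqqbbbbbbbbbbbbbbbbiiiiiiiiiiiiiiiii

Term n consists of 2n q's, followed by 3n+1 b's, followed by 3n+2 i's (n = 1, 2, …).
For the next term, n = 5, so the run lengths are 10, 16, 17.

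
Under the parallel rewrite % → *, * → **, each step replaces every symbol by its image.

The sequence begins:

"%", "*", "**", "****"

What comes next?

********

Expanding ****: *→**, *→**, *→**, *→**. Concatenated: ** ** ** **.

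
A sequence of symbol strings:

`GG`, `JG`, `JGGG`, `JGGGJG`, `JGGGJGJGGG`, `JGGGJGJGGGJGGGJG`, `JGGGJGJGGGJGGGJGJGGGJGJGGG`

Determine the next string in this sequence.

Each term (from the third on) is the previous term followed by the one before it: term 3 = JG·GG = JGGG.
So term 8 is JGGGJGJGGGJGGGJGJGGGJGJGGG·JGGGJGJGGGJGGGJG.

JGGGJGJGGGJGGGJGJGGGJGJGGGJGGGJGJGGGJGGGJG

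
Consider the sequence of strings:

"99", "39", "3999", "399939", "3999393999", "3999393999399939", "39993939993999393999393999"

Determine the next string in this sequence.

Each term (from the third on) is the previous term followed by the one before it: term 3 = 39·99 = 3999.
So term 8 is 39993939993999393999393999·3999393999399939.

399939399939993939993939993999393999399939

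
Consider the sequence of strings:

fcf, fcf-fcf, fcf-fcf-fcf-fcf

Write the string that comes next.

Every step duplicates the string with '-' between the halves.
One more doubling of fcf-fcf-fcf-fcf gives the answer.

fcf-fcf-fcf-fcf-fcf-fcf-fcf-fcf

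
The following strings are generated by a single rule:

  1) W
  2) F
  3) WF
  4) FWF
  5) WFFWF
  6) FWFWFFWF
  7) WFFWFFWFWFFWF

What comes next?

FWFWFFWFWFFWFFWFWFFWF

This is a Fibonacci-style word recurrence s(k) = s(k−2)·s(k−1): e.g. W·F = WF.
The next term joins FWFWFFWF and WFFWFFWFWFFWF.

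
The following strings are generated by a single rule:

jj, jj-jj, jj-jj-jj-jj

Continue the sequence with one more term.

Every step duplicates the string with '-' between the halves.
So the next term is two copies of jj-jj-jj-jj with '-' between the halves.

jj-jj-jj-jj-jj-jj-jj-jj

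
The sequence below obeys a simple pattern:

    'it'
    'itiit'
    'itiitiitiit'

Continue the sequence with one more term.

itiitiitiitiitiitiitiit

s(k+1) = s(k)·i·s(k) — each term doubles the last with 'i' between the halves.
One more doubling of itiitiitiit gives the answer.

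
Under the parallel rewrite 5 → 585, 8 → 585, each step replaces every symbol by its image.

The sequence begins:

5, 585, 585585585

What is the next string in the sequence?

Rewriting each symbol of 585585585: 5→585, 8→585, 5→585, 5→585, 8→585, 5→585, 5→585, 8→585, 5→585, which concatenates to 585 585 585 585 585 585 585 585 585.

585585585585585585585585585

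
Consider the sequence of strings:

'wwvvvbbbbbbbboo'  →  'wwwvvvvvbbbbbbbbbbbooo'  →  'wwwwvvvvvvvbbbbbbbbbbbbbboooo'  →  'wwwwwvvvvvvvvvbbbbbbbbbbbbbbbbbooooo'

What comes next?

Each string has the form w^{n} v^{2n-1} b^{3n+2} o^{n}, where the shown terms are n = 2, 3, 4, 5.
At n = 6 the blocks have lengths 6, 11, 20, 6.

wwwwwwvvvvvvvvvvvbbbbbbbbbbbbbbbbbbbboooooo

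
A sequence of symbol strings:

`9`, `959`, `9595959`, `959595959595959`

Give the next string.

s(k+1) = s(k)·5·s(k) — each term doubles the last with '5' between the halves.
One more doubling of 959595959595959 gives the answer.

9595959595959595959595959595959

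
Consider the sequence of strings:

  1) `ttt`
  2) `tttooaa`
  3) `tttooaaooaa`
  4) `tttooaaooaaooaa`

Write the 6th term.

Each term is the previous one with ooaa appended.
From tttooaaooaaooaa, 2 further steps: tttooaaooaaooaa → tttooaaooaaooaaooaa → (answer).

tttooaaooaaooaaooaaooaa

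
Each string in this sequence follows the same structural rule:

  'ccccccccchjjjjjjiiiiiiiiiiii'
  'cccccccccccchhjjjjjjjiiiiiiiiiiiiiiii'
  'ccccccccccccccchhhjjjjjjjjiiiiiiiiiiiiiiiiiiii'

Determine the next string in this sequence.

The n-th term is 3n c's then n-2 h's then n+3 j's then 4n i's, where the shown terms are n = 3, 4, 5.
For the next term, n = 6, so the run lengths are 18, 4, 9, 24.

cccccccccccccccccchhhhjjjjjjjjjiiiiiiiiiiiiiiiiiiiiiiii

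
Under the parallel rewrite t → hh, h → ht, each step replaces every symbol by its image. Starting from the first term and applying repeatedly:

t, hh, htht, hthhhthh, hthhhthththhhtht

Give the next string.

hthhhthththhhthhhthhhthththhhthh

Applying the rule to each of the 16 symbols of hthhhthththhhtht gives the pieces ht hh ht ht ht hh ht hh ht hh ht ht ht hh ht hh, which concatenate to the answer.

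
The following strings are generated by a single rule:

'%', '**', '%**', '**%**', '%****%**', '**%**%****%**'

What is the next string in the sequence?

%****%****%**%****%**

From term 3 onward, concatenate the second-to-last term with the last: %·** = %**, **·%** = **%**, …
So term 7 is %****%**·**%**%****%**.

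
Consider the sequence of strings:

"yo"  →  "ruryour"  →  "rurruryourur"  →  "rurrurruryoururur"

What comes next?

s(k+1) = rur·s(k)·ur, so each term gains rur as a prefix and ur as a suffix.
Applying this once more to rurrurruryoururur:

rurrurrurruryourururur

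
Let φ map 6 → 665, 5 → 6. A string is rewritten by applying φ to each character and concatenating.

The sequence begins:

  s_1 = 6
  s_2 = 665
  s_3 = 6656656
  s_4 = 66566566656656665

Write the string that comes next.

Rewriting the 17 symbols of 66566566656656665 one by one yields 665 665 6 665 665 6 665 665 665 6 665 665 6 665 665 665 6; concatenated:

66566566656656665665665666566566656656656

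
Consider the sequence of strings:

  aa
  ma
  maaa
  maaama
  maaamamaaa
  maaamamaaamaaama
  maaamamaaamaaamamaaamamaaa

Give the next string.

maaamamaaamaaamamaaamamaaamaaamamaaamaaama

Each term (from the third on) is the previous term followed by the one before it: term 3 = ma·aa = maaa.
So term 8 is maaamamaaamaaamamaaamamaaa·maaamamaaamaaama.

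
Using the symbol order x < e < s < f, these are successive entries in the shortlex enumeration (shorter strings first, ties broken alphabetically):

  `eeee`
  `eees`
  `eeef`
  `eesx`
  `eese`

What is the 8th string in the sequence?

eefx

Continuing the enumeration 3 steps past eese: eese → eess → eesf → (answer).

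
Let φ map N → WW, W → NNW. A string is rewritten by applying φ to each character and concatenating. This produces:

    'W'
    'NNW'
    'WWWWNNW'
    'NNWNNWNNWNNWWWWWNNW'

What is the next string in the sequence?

WWWWNNWWWWWNNWWWWWNNWWWWWNNWNNWNNWNNWNNWWWWWNNW

φ(NNWNNWNNWNNWWWWWNNW) expands symbol-by-symbol to WW WW NNW WW WW NNW WW WW NNW WW WW NNW NNW NNW NNW NNW WW WW NNW; joining the 19 pieces gives the next term.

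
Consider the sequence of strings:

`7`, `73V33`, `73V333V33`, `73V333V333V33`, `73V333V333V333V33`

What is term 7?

Every step adds 3V33 to the end: s(k+1) = s(k)·3V33.
From 73V333V333V333V33, 2 further steps: 73V333V333V333V33 → 73V333V333V333V333V33 → (answer).

73V333V333V333V333V333V33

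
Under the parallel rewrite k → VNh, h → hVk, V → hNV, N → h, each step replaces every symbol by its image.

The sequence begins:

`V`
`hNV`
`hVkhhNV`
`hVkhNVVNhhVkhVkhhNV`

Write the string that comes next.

Applying the rule to each of the 19 symbols of hVkhNVVNhhVkhVkhhNV gives the pieces hVk hNV VNh hVk h hNV hNV h hVk hVk hNV VNh hVk hNV VNh hVk hVk h hNV, which concatenate to the answer.

hVkhNVVNhhVkhhNVhNVhhVkhVkhNVVNhhVkhNVVNhhVkhVkhhNV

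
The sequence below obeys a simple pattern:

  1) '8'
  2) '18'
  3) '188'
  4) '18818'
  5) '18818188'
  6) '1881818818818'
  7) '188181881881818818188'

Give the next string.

1881818818818188181881881818818818

From term 3 onward, concatenate the last term with the second-to-last: 18·8 = 188, 188·18 = 18818, …
So term 8 is 188181881881818818188·1881818818818.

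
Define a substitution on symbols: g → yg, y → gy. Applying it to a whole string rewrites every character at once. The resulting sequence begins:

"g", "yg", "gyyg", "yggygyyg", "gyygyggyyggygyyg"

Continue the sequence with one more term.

yggygyyggyygyggygyygyggyyggygyyg

Applying the rule to each of the 16 symbols of gyygyggyyggygyyg gives the pieces yg gy gy yg gy yg yg gy gy yg yg gy yg gy gy yg, which concatenate to the answer.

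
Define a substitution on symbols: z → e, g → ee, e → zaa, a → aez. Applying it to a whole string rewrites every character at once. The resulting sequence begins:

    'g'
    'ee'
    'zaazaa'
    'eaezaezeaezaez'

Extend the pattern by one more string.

Applying the rule to each of the 14 symbols of eaezaezeaezaez gives the pieces zaa aez zaa e aez zaa e zaa aez zaa e aez zaa e, which concatenate to the answer.

zaaaezzaaeaezzaaezaaaezzaaeaezzaae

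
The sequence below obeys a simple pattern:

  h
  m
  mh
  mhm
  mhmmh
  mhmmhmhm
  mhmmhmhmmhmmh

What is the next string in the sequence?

This is a Fibonacci-style word recurrence s(k) = s(k−1)·s(k−2): e.g. m·h = mh.
The next term joins mhmmhmhmmhmmh and mhmmhmhm.

mhmmhmhmmhmmhmhmmhmhm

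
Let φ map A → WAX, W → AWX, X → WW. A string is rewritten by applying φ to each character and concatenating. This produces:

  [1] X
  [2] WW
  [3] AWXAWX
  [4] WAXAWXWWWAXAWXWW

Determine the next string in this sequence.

Rewriting the 16 symbols of WAXAWXWWWAXAWXWW one by one yields AWX WAX WW WAX AWX WW AWX AWX AWX WAX WW WAX AWX WW AWX AWX; concatenated:

AWXWAXWWWAXAWXWWAWXAWXAWXWAXWWWAXAWXWWAWXAWX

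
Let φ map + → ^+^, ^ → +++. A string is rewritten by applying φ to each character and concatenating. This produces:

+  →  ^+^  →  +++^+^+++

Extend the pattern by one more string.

Rewriting each symbol of +++^+^+++: +→^+^, +→^+^, +→^+^, ^→+++, +→^+^, ^→+++, +→^+^, +→^+^, +→^+^, which concatenates to ^+^ ^+^ ^+^ +++ ^+^ +++ ^+^ ^+^ ^+^.

^+^^+^^+^+++^+^+++^+^^+^^+^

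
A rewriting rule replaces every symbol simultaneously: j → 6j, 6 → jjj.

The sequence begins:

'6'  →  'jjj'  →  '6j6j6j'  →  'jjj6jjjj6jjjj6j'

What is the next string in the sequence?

Rewriting the 15 symbols of jjj6jjjj6jjjj6j one by one yields 6j 6j 6j jjj 6j 6j 6j 6j jjj 6j 6j 6j 6j jjj 6j; concatenated:

6j6j6jjjj6j6j6j6jjjj6j6j6j6jjjj6j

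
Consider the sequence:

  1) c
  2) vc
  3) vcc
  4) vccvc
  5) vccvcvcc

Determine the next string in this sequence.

vccvcvccvccvc

Each term (from the third on) is the previous term followed by the one before it: term 3 = vc·c = vcc.
So term 6 is vccvcvcc·vccvc.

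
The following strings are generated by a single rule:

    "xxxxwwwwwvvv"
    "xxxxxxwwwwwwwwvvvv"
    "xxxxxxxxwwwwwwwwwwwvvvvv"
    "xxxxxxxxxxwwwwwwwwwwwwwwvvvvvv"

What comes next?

Each string has the form x^{2n+2} w^{3n+2} v^{n+2} (n = 1, 2, …).
For the next term, n = 5, so the run lengths are 12, 17, 7.

xxxxxxxxxxxxwwwwwwwwwwwwwwwwwvvvvvvv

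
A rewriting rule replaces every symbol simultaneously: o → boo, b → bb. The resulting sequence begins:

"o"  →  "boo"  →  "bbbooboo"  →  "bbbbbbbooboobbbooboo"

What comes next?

Rewriting the 20 symbols of bbbbbbbooboobbbooboo one by one yields bb bb bb bb bb bb bb boo boo bb boo boo bb bb bb boo boo bb boo boo; concatenated:

bbbbbbbbbbbbbbbooboobbbooboobbbbbbbooboobbbooboo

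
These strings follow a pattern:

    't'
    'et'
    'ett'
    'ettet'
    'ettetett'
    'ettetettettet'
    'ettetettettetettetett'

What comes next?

ettetettettetettetettettetettettet

This is a Fibonacci-style word recurrence s(k) = s(k−1)·s(k−2): e.g. et·t = ett.
The next term joins ettetettettetettetett and ettetettettet.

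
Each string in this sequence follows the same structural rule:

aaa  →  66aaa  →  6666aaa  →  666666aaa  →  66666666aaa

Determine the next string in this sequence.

6666666666aaa

Each term is the previous one with 66 prepended.
One more step from 66666666aaa gives the answer.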